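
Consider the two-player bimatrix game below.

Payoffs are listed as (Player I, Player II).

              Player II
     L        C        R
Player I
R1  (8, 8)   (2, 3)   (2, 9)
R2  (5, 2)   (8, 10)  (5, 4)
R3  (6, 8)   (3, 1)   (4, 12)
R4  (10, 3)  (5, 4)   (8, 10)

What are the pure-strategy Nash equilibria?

Player I against L: payoffs 8, 5, 6, 10 → best response R4.
Player I against C: payoffs 2, 8, 3, 5 → best response R2.
Player I against R: payoffs 2, 5, 4, 8 → best response R4.
Player II against R1: payoffs 8, 3, 9 → best response R.
Player II against R2: payoffs 2, 10, 4 → best response C.
Player II against R3: payoffs 8, 1, 12 → best response R.
Player II against R4: payoffs 3, 4, 10 → best response R.
Mutual best responses: (R2, C); (R4, R).

Pure-strategy Nash equilibria: (R2, C) and (R4, R)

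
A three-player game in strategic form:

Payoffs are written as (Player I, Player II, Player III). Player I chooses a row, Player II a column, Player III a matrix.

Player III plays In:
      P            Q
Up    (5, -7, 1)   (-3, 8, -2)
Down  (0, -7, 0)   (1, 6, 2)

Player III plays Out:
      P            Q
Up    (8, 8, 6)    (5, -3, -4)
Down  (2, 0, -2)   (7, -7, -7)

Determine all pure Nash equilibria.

(Up, P, In): Player II can switch to Q (-7 → 8). Not NE.
(Up, P, Out): Player I gets 8, best alternative 2; Player II gets 8, best alternative -3; Player III gets 6, best alternative 1. No profitable deviation — NE.
(Up, Q, In): Player I can switch to Down (-3 → 1). Not NE.
(Up, Q, Out): Player I can switch to Down (5 → 7). Not NE.
(Down, P, In): Player I can switch to Up (0 → 5). Not NE.
(Down, P, Out): Player I can switch to Up (2 → 8). Not NE.
(Down, Q, In): Player I gets 1, best alternative -3; Player II gets 6, best alternative -7; Player III gets 2, best alternative -7. No profitable deviation — NE.
(Down, Q, Out): Player II can switch to P (-7 → 0). Not NE.

(Up, P, Out), (Down, Q, In)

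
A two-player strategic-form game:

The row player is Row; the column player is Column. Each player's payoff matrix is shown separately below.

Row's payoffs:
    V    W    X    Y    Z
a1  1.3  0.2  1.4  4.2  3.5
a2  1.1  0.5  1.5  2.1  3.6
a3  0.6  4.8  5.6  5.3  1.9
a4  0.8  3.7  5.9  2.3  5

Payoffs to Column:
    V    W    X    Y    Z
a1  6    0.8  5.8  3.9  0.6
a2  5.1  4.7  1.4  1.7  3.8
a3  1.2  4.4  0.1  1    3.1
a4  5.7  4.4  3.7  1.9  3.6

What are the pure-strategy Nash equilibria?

The pure Nash equilibria are (a1, V), (a3, W).

Mark each player's best response to every combination of opponents' strategies; a profile where every player is best-responding is a pure Nash equilibrium.
Row against V: payoffs 1.3, 1.1, 0.6, 0.8 → best response a1.
Row against W: payoffs 0.2, 0.5, 4.8, 3.7 → best response a3.
Row against X: payoffs 1.4, 1.5, 5.6, 5.9 → best response a4.
Row against Y: payoffs 4.2, 2.1, 5.3, 2.3 → best response a3.
Row against Z: payoffs 3.5, 3.6, 1.9, 5 → best response a4.
Column against a1: payoffs 6, 0.8, 5.8, 3.9, 0.6 → best response V.
Column against a2: payoffs 5.1, 4.7, 1.4, 1.7, 3.8 → best response V.
Column against a3: payoffs 1.2, 4.4, 0.1, 1, 3.1 → best response W.
Column against a4: payoffs 5.7, 4.4, 3.7, 1.9, 3.6 → best response V.
Mutual best responses: (a1, V); (a3, W).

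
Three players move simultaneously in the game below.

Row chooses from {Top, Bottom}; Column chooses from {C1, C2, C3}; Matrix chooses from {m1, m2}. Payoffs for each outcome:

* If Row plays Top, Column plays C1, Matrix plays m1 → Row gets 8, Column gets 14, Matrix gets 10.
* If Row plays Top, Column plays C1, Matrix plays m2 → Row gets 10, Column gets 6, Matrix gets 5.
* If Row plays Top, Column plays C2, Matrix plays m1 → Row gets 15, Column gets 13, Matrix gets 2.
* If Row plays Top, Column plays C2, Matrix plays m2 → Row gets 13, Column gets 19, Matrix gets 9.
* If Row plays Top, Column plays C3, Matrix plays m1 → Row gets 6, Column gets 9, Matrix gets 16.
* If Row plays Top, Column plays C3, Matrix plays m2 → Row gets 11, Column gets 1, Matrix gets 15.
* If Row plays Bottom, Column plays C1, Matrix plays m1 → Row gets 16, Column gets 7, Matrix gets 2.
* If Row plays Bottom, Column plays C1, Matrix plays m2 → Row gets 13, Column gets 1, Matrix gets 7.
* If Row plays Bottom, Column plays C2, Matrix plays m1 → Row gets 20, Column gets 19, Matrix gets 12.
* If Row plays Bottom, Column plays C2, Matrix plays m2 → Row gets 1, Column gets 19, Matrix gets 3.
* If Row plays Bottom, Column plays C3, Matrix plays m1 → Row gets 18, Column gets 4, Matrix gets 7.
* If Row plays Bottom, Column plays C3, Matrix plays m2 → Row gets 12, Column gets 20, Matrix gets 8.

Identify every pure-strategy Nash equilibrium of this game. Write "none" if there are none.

Pure-strategy Nash equilibria: (Top, C2, m2) and (Bottom, C2, m1) and (Bottom, C3, m2)

Row against (C1, m1): payoffs 8, 16 → best response Bottom.
Row against (C1, m2): payoffs 10, 13 → best response Bottom.
Row against (C2, m1): payoffs 15, 20 → best response Bottom.
Row against (C2, m2): payoffs 13, 1 → best response Top.
Row against (C3, m1): payoffs 6, 18 → best response Bottom.
Row against (C3, m2): payoffs 11, 12 → best response Bottom.
Column against (Top, m1): payoffs 14, 13, 9 → best response C1.
Column against (Top, m2): payoffs 6, 19, 1 → best response C2.
Column against (Bottom, m1): payoffs 7, 19, 4 → best response C2.
Column against (Bottom, m2): payoffs 1, 19, 20 → best response C3.
Matrix against (Top, C1): payoffs 10, 5 → best response m1.
Matrix against (Top, C2): payoffs 2, 9 → best response m2.
Matrix against (Top, C3): payoffs 16, 15 → best response m1.
Matrix against (Bottom, C1): payoffs 2, 7 → best response m2.
Matrix against (Bottom, C2): payoffs 12, 3 → best response m1.
Matrix against (Bottom, C3): payoffs 7, 8 → best response m2.
Mutual best responses: (Top, C2, m2); (Bottom, C2, m1); (Bottom, C3, m2).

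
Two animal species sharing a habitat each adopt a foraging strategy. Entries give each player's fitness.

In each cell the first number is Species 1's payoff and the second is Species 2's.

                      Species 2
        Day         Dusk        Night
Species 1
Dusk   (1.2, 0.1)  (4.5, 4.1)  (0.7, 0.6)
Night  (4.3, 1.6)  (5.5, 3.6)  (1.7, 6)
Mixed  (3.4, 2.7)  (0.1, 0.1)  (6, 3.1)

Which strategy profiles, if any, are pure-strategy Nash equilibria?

For each player, find the best response to each opponent profile; mutual best responses are the pure NE.
Species 1 against Day: payoffs 1.2, 4.3, 3.4 → best response Night.
Species 1 against Dusk: payoffs 4.5, 5.5, 0.1 → best response Night.
Species 1 against Night: payoffs 0.7, 1.7, 6 → best response Mixed.
Species 2 against Dusk: payoffs 0.1, 4.1, 0.6 → best response Dusk.
Species 2 against Night: payoffs 1.6, 3.6, 6 → best response Night.
Species 2 against Mixed: payoffs 2.7, 0.1, 3.1 → best response Night.
Mutual best responses: (Mixed, Night).

(Mixed, Night)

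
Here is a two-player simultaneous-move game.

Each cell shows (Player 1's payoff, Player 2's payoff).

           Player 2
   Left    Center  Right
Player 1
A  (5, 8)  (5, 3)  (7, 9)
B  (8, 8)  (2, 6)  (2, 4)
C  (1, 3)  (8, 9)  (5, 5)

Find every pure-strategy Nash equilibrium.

The pure Nash equilibria are (A, Right); (B, Left); (C, Center).

(A, Left): Player 1 can switch to B (5 → 8). Not NE.
(A, Center): Player 1 can switch to C (5 → 8). Not NE.
(A, Right): Player 1 gets 7, best alternative 5; Player 2 gets 9, best alternative 8. No profitable deviation — NE.
(B, Left): Player 1 gets 8, best alternative 5; Player 2 gets 8, best alternative 6. No profitable deviation — NE.
(B, Center): Player 1 can switch to A (2 → 5). Not NE.
(B, Right): Player 1 can switch to A (2 → 7). Not NE.
(C, Left): Player 1 can switch to A (1 → 5). Not NE.
(C, Center): Player 1 gets 8, best alternative 5; Player 2 gets 9, best alternative 5. No profitable deviation — NE.
(C, Right): Player 1 can switch to A (5 → 7). Not NE.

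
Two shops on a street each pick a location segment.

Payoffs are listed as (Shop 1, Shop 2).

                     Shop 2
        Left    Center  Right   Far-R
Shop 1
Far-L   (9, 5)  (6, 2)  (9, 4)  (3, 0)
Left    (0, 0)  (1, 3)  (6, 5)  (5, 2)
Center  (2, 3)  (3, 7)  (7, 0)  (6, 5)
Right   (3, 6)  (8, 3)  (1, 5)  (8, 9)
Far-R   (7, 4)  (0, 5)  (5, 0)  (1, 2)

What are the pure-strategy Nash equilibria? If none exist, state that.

Shop 1 against Left: payoffs 9, 0, 2, 3, 7 → best response Far-L.
Shop 1 against Center: payoffs 6, 1, 3, 8, 0 → best response Right.
Shop 1 against Right: payoffs 9, 6, 7, 1, 5 → best response Far-L.
Shop 1 against Far-R: payoffs 3, 5, 6, 8, 1 → best response Right.
Shop 2 against Far-L: payoffs 5, 2, 4, 0 → best response Left.
Shop 2 against Left: payoffs 0, 3, 5, 2 → best response Right.
Shop 2 against Center: payoffs 3, 7, 0, 5 → best response Center.
Shop 2 against Right: payoffs 6, 3, 5, 9 → best response Far-R.
Shop 2 against Far-R: payoffs 4, 5, 0, 2 → best response Center.
Mutual best responses: (Far-L, Left); (Right, Far-R).

The pure Nash equilibria are (Far-L, Left); (Right, Far-R).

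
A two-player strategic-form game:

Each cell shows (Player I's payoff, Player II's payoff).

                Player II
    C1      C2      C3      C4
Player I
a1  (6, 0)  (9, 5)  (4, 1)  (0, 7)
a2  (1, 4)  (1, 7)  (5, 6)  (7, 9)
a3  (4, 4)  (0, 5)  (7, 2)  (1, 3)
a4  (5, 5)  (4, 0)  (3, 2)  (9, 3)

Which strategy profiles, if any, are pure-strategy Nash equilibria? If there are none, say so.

Player I against C1: payoffs 6, 1, 4, 5 → best response a1.
Player I against C2: payoffs 9, 1, 0, 4 → best response a1.
Player I against C3: payoffs 4, 5, 7, 3 → best response a3.
Player I against C4: payoffs 0, 7, 1, 9 → best response a4.
Player II against a1: payoffs 0, 5, 1, 7 → best response C4.
Player II against a2: payoffs 4, 7, 6, 9 → best response C4.
Player II against a3: payoffs 4, 5, 2, 3 → best response C2.
Player II against a4: payoffs 5, 0, 2, 3 → best response C1.
No profile is a mutual best response for all players.

This game has no pure Nash equilibrium.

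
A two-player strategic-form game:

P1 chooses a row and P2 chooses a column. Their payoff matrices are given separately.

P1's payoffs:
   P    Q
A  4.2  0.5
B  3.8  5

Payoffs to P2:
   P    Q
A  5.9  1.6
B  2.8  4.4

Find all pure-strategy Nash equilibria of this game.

Check each profile: it is a Nash equilibrium iff no player can strictly gain by switching unilaterally.
(A, P): P1 gets 4.2, best alternative 3.8; P2 gets 5.9, best alternative 1.6. No profitable deviation — NE.
(A, Q): P1 can switch to B (0.5 → 5). Not NE.
(B, P): P1 can switch to A (3.8 → 4.2). Not NE.
(B, Q): P1 gets 5, best alternative 0.5; P2 gets 4.4, best alternative 2.8. No profitable deviation — NE.

Pure-strategy Nash equilibria: (A, P), (B, Q)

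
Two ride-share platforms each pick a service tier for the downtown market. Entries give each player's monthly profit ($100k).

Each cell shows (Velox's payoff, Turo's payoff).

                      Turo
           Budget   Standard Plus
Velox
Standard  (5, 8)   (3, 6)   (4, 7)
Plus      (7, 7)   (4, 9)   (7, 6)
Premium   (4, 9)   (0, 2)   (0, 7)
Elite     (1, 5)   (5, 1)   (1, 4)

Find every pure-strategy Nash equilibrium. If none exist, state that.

This game has no pure Nash equilibrium.

Check each profile: it is a Nash equilibrium iff no player can strictly gain by switching unilaterally.
(Standard, Budget): Velox can switch to Plus (5 → 7). Not NE.
(Standard, Standard): Velox can switch to Plus (3 → 4). Not NE.
(Standard, Plus): Velox can switch to Plus (4 → 7). Not NE.
(Plus, Budget): Turo can switch to Standard (7 → 9). Not NE.
(Plus, Standard): Velox can switch to Elite (4 → 5). Not NE.
(Plus, Plus): Turo can switch to Budget (6 → 7). Not NE.
(Premium, Budget): Velox can switch to Standard (4 → 5). Not NE.
(Premium, Standard): Velox can switch to Standard (0 → 3). Not NE.
(Premium, Plus): Velox can switch to Standard (0 → 4). Not NE.
(Elite, Budget): Velox can switch to Standard (1 → 5). Not NE.
(The remaining 2 profiles each have a profitable deviation by the same check.)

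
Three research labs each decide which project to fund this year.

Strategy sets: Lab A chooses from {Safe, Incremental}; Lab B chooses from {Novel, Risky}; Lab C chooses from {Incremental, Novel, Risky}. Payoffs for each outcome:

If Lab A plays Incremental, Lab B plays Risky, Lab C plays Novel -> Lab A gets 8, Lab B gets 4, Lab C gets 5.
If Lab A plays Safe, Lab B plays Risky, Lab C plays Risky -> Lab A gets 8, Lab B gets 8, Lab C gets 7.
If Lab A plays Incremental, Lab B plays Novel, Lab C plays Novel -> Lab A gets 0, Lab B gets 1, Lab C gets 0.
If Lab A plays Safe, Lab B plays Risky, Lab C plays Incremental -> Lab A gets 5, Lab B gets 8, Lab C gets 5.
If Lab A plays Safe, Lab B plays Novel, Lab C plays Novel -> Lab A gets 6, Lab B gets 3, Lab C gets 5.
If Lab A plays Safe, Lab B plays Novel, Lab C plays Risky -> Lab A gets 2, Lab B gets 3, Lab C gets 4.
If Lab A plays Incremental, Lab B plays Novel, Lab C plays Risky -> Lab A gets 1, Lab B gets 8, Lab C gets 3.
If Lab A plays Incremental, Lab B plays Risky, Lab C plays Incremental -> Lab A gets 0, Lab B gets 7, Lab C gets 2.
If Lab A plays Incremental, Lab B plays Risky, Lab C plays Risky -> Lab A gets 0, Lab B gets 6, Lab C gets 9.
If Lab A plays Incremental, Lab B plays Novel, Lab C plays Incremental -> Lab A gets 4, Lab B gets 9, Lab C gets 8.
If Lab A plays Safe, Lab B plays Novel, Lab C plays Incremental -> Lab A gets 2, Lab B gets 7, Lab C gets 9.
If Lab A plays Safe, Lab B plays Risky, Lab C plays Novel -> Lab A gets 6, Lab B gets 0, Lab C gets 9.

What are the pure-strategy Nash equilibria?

Mark each player's best response to every combination of opponents' strategies; a profile where every player is best-responding is a pure Nash equilibrium.
Lab A against (Novel, Incremental): payoffs 2, 4 → best response Incremental.
Lab A against (Novel, Novel): payoffs 6, 0 → best response Safe.
Lab A against (Novel, Risky): payoffs 2, 1 → best response Safe.
Lab A against (Risky, Incremental): payoffs 5, 0 → best response Safe.
Lab A against (Risky, Novel): payoffs 6, 8 → best response Incremental.
Lab A against (Risky, Risky): payoffs 8, 0 → best response Safe.
Lab B against (Safe, Incremental): payoffs 7, 8 → best response Risky.
Lab B against (Safe, Novel): payoffs 3, 0 → best response Novel.
Lab B against (Safe, Risky): payoffs 3, 8 → best response Risky.
Lab B against (Incremental, Incremental): payoffs 9, 7 → best response Novel.
Lab B against (Incremental, Novel): payoffs 1, 4 → best response Risky.
Lab B against (Incremental, Risky): payoffs 8, 6 → best response Novel.
Lab C against (Safe, Novel): payoffs 9, 5, 4 → best response Incremental.
Lab C against (Safe, Risky): payoffs 5, 9, 7 → best response Novel.
Lab C against (Incremental, Novel): payoffs 8, 0, 3 → best response Incremental.
Lab C against (Incremental, Risky): payoffs 2, 5, 9 → best response Risky.
Mutual best responses: (Incremental, Novel, Incremental).

Pure NE: (Incremental, Novel, Incremental)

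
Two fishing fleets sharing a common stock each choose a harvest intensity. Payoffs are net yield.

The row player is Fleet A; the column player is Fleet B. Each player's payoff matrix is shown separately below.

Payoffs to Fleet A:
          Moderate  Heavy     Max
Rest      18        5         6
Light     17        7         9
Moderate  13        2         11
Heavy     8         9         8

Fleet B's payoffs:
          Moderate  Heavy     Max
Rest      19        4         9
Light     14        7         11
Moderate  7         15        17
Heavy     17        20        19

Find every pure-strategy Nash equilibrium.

Fleet A against Moderate: payoffs 18, 17, 13, 8 → best response Rest.
Fleet A against Heavy: payoffs 5, 7, 2, 9 → best response Heavy.
Fleet A against Max: payoffs 6, 9, 11, 8 → best response Moderate.
Fleet B against Rest: payoffs 19, 4, 9 → best response Moderate.
Fleet B against Light: payoffs 14, 7, 11 → best response Moderate.
Fleet B against Moderate: payoffs 7, 15, 17 → best response Max.
Fleet B against Heavy: payoffs 17, 20, 19 → best response Heavy.
Mutual best responses: (Rest, Moderate); (Moderate, Max); (Heavy, Heavy).

The pure Nash equilibria are (Rest, Moderate) and (Moderate, Max) and (Heavy, Heavy).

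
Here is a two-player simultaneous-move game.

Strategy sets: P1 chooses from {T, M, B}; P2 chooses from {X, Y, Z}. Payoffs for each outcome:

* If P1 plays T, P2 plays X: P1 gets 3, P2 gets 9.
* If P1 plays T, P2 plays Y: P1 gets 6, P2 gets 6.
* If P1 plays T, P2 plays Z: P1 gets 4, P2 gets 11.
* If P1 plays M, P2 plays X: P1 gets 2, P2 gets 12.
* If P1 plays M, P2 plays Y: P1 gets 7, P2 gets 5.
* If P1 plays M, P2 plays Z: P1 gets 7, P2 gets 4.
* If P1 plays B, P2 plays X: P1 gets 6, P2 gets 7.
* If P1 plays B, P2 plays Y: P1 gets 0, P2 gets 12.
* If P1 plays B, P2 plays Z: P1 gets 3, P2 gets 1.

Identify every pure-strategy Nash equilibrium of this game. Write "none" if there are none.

P1 against X: payoffs 3, 2, 6 → best response B.
P1 against Y: payoffs 6, 7, 0 → best response M.
P1 against Z: payoffs 4, 7, 3 → best response M.
P2 against T: payoffs 9, 6, 11 → best response Z.
P2 against M: payoffs 12, 5, 4 → best response X.
P2 against B: payoffs 7, 12, 1 → best response Y.
No profile is a mutual best response for all players.

No pure-strategy Nash equilibrium.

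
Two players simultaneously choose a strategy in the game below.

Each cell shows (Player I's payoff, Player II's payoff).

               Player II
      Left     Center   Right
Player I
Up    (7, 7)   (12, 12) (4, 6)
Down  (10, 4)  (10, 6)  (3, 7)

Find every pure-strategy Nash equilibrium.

The unique pure-strategy Nash equilibrium is (Up, Center).

For each player, find the best response to each opponent profile; mutual best responses are the pure NE.
Player I against Left: payoffs 7, 10 → best response Down.
Player I against Center: payoffs 12, 10 → best response Up.
Player I against Right: payoffs 4, 3 → best response Up.
Player II against Up: payoffs 7, 12, 6 → best response Center.
Player II against Down: payoffs 4, 6, 7 → best response Right.
Mutual best responses: (Up, Center).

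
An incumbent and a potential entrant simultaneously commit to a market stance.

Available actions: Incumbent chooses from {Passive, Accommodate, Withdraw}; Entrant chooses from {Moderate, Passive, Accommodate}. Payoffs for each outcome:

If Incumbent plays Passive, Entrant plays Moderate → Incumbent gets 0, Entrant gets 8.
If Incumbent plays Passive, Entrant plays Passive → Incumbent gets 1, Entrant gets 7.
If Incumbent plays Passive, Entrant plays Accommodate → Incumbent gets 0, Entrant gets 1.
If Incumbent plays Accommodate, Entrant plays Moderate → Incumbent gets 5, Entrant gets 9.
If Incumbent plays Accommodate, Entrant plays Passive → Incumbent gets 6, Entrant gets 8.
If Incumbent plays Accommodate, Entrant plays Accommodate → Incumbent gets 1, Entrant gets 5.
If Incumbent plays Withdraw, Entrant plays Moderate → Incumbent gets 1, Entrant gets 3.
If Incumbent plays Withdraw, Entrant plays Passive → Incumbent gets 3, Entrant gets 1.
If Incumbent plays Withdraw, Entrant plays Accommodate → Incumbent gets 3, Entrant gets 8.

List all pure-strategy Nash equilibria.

(Passive, Moderate): Incumbent can switch to Accommodate (0 → 5). Not NE.
(Passive, Passive): Incumbent can switch to Accommodate (1 → 6). Not NE.
(Passive, Accommodate): Incumbent can switch to Accommodate (0 → 1). Not NE.
(Accommodate, Moderate): Incumbent gets 5, best alternative 1; Entrant gets 9, best alternative 8. No profitable deviation — NE.
(Accommodate, Passive): Entrant can switch to Moderate (8 → 9). Not NE.
(Accommodate, Accommodate): Incumbent can switch to Withdraw (1 → 3). Not NE.
(Withdraw, Moderate): Incumbent can switch to Accommodate (1 → 5). Not NE.
(Withdraw, Accommodate): Incumbent gets 3, best alternative 1; Entrant gets 8, best alternative 3. No profitable deviation — NE.
(The remaining 1 profile has a profitable deviation by the same check.)

(Accommodate, Moderate); (Withdraw, Accommodate)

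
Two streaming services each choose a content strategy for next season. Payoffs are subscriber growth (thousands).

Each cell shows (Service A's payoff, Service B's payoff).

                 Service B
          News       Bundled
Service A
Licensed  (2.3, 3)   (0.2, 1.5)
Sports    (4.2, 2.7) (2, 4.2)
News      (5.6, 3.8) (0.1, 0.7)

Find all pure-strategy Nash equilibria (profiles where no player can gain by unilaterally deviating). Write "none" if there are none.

Service A against News: payoffs 2.3, 4.2, 5.6 → best response News.
Service A against Bundled: payoffs 0.2, 2, 0.1 → best response Sports.
Service B against Licensed: payoffs 3, 1.5 → best response News.
Service B against Sports: payoffs 2.7, 4.2 → best response Bundled.
Service B against News: payoffs 3.8, 0.7 → best response News.
Mutual best responses: (Sports, Bundled); (News, News).

(Sports, Bundled), (News, News)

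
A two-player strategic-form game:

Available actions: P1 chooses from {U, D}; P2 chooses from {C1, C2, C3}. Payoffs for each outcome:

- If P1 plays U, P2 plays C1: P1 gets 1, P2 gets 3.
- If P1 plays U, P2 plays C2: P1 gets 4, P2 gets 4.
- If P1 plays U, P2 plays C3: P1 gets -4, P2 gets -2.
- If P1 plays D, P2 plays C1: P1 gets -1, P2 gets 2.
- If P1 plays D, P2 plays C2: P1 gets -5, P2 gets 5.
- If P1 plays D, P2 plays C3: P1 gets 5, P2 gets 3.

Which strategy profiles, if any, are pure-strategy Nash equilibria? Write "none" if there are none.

(U, C2)

For each player, find the best response to each opponent profile; mutual best responses are the pure NE.
P1 against C1: payoffs 1, -1 → best response U.
P1 against C2: payoffs 4, -5 → best response U.
P1 against C3: payoffs -4, 5 → best response D.
P2 against U: payoffs 3, 4, -2 → best response C2.
P2 against D: payoffs 2, 5, 3 → best response C2.
Mutual best responses: (U, C2).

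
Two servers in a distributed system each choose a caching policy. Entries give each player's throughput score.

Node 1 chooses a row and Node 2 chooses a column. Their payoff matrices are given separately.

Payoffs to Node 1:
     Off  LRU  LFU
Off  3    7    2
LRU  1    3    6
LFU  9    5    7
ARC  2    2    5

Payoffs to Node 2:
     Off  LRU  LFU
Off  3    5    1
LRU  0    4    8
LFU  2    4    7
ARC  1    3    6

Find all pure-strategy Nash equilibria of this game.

The pure Nash equilibria are (Off, LRU); (LFU, LFU).

(Off, Off): Node 1 can switch to LFU (3 → 9). Not NE.
(Off, LRU): Node 1 gets 7, best alternative 5; Node 2 gets 5, best alternative 3. No profitable deviation — NE.
(Off, LFU): Node 1 can switch to LRU (2 → 6). Not NE.
(LRU, Off): Node 1 can switch to Off (1 → 3). Not NE.
(LRU, LRU): Node 1 can switch to Off (3 → 7). Not NE.
(LRU, LFU): Node 1 can switch to LFU (6 → 7). Not NE.
(LFU, Off): Node 2 can switch to LRU (2 → 4). Not NE.
(LFU, LRU): Node 1 can switch to Off (5 → 7). Not NE.
(LFU, LFU): Node 1 gets 7, best alternative 6; Node 2 gets 7, best alternative 4. No profitable deviation — NE.
(ARC, Off): Node 1 can switch to Off (2 → 3). Not NE.
(ARC, LRU): Node 1 can switch to Off (2 → 7). Not NE.
(ARC, LFU): Node 1 can switch to LRU (5 → 6). Not NE.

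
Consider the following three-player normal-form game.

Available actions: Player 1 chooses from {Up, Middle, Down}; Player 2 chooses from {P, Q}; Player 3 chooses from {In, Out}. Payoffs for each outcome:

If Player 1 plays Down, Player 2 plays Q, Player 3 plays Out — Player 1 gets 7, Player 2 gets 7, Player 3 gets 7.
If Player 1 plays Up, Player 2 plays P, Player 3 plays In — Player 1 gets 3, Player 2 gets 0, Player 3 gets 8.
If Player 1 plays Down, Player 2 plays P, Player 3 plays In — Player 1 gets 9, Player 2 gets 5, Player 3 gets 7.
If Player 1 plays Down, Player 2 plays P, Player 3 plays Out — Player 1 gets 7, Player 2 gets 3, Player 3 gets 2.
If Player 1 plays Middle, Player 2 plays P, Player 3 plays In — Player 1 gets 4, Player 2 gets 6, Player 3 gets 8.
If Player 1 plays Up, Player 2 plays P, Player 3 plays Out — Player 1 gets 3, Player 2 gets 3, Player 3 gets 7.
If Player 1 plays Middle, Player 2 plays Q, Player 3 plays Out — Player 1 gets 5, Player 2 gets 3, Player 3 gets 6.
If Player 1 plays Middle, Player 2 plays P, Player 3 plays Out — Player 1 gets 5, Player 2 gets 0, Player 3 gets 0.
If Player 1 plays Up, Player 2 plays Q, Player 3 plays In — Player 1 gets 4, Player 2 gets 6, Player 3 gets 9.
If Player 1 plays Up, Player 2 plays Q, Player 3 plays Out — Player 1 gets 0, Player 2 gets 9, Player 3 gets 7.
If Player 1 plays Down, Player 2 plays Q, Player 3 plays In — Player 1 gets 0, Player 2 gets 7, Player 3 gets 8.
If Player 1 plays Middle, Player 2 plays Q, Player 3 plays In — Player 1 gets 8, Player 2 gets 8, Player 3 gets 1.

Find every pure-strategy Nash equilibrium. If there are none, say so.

none

For each player, find the best response to each opponent profile; mutual best responses are the pure NE.
Player 1 against (P, In): payoffs 3, 4, 9 → best response Down.
Player 1 against (P, Out): payoffs 3, 5, 7 → best response Down.
Player 1 against (Q, In): payoffs 4, 8, 0 → best response Middle.
Player 1 against (Q, Out): payoffs 0, 5, 7 → best response Down.
Player 2 against (Up, In): payoffs 0, 6 → best response Q.
Player 2 against (Up, Out): payoffs 3, 9 → best response Q.
Player 2 against (Middle, In): payoffs 6, 8 → best response Q.
Player 2 against (Middle, Out): payoffs 0, 3 → best response Q.
Player 2 against (Down, In): payoffs 5, 7 → best response Q.
Player 2 against (Down, Out): payoffs 3, 7 → best response Q.
Player 3 against (Up, P): payoffs 8, 7 → best response In.
Player 3 against (Up, Q): payoffs 9, 7 → best response In.
Player 3 against (Middle, P): payoffs 8, 0 → best response In.
Player 3 against (Middle, Q): payoffs 1, 6 → best response Out.
Player 3 against (Down, P): payoffs 7, 2 → best response In.
Player 3 against (Down, Q): payoffs 8, 7 → best response In.
No profile is a mutual best response for all players.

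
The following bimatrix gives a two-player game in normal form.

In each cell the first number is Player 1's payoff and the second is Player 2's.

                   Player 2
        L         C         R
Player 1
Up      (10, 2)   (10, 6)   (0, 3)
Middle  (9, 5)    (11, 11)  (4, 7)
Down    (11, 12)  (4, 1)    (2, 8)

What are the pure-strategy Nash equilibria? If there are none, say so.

Player 1 against L: payoffs 10, 9, 11 → best response Down.
Player 1 against C: payoffs 10, 11, 4 → best response Middle.
Player 1 against R: payoffs 0, 4, 2 → best response Middle.
Player 2 against Up: payoffs 2, 6, 3 → best response C.
Player 2 against Middle: payoffs 5, 11, 7 → best response C.
Player 2 against Down: payoffs 12, 1, 8 → best response L.
Mutual best responses: (Middle, C); (Down, L).

Pure-strategy Nash equilibria: (Middle, C); (Down, L)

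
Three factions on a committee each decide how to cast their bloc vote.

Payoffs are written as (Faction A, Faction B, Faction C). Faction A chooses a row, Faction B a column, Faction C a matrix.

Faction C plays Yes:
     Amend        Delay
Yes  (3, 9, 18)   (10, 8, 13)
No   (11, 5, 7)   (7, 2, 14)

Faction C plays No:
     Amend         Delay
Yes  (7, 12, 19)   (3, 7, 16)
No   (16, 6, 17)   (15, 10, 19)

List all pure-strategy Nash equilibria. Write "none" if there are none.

For each strategy profile, look for a profitable unilateral deviation.
(Yes, Amend, Yes): Faction A can switch to No (3 → 11). Not NE.
(Yes, Amend, No): Faction A can switch to No (7 → 16). Not NE.
(Yes, Delay, Yes): Faction B can switch to Amend (8 → 9). Not NE.
(Yes, Delay, No): Faction A can switch to No (3 → 15). Not NE.
(No, Amend, Yes): Faction C can switch to No (7 → 17). Not NE.
(No, Amend, No): Faction B can switch to Delay (6 → 10). Not NE.
(No, Delay, Yes): Faction A can switch to Yes (7 → 10). Not NE.
(No, Delay, No): Faction A gets 15, best alternative 3; Faction B gets 10, best alternative 6; Faction C gets 19, best alternative 14. No profitable deviation — NE.

Pure NE: (No, Delay, No)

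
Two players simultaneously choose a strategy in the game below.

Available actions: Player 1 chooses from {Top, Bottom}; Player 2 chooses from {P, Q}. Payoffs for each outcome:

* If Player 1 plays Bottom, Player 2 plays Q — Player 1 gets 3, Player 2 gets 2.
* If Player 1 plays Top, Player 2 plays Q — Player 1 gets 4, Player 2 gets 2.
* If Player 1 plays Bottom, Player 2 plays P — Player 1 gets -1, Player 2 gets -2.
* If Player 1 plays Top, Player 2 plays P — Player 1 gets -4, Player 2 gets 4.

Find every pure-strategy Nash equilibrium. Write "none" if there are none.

none

Player 1 against P: payoffs -4, -1 → best response Bottom.
Player 1 against Q: payoffs 4, 3 → best response Top.
Player 2 against Top: payoffs 4, 2 → best response P.
Player 2 against Bottom: payoffs -2, 2 → best response Q.
No profile is a mutual best response for all players.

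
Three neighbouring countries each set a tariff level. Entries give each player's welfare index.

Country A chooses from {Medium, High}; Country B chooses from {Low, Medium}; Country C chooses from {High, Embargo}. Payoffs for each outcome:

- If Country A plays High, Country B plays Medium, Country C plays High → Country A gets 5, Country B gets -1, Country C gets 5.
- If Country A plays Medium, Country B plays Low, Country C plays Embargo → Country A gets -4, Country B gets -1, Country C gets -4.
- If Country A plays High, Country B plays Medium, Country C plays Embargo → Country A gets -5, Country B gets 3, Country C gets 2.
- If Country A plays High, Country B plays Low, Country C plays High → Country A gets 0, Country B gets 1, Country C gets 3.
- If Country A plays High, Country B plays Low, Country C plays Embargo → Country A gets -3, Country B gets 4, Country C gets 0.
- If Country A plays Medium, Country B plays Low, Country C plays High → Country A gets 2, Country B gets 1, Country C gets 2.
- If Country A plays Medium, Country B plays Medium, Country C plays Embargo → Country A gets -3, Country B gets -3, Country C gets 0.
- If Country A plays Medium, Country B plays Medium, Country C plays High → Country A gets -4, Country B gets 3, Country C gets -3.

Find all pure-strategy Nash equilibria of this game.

No pure-strategy Nash equilibrium.

(Medium, Low, High): Country B can switch to Medium (1 → 3). Not NE.
(Medium, Low, Embargo): Country A can switch to High (-4 → -3). Not NE.
(Medium, Medium, High): Country A can switch to High (-4 → 5). Not NE.
(Medium, Medium, Embargo): Country B can switch to Low (-3 → -1). Not NE.
(High, Low, High): Country A can switch to Medium (0 → 2). Not NE.
(High, Low, Embargo): Country C can switch to High (0 → 3). Not NE.
(High, Medium, High): Country B can switch to Low (-1 → 1). Not NE.
(High, Medium, Embargo): Country A can switch to Medium (-5 → -3). Not NE.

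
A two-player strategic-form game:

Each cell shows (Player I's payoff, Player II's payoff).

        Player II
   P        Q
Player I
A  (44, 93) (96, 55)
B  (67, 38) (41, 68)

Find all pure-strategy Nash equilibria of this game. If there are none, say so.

There is no pure-strategy Nash equilibrium.

Player I against P: payoffs 44, 67 → best response B.
Player I against Q: payoffs 96, 41 → best response A.
Player II against A: payoffs 93, 55 → best response P.
Player II against B: payoffs 38, 68 → best response Q.
No profile is a mutual best response for all players.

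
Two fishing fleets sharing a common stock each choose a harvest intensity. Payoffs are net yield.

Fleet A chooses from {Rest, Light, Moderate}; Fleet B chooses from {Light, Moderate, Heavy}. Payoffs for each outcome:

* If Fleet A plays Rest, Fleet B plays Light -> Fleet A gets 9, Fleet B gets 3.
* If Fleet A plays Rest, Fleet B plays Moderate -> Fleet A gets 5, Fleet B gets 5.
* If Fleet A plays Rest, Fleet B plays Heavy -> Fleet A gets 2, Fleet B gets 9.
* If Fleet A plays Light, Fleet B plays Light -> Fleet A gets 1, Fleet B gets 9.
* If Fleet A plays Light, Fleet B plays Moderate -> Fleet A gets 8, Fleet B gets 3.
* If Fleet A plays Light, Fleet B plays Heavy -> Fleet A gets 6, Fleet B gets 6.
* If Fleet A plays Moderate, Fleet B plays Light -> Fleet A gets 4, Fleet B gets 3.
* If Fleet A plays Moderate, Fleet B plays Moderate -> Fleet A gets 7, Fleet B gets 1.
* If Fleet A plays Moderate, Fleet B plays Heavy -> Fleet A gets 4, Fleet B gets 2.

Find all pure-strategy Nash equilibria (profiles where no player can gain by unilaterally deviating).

No pure-strategy Nash equilibrium.

Fleet A against Light: payoffs 9, 1, 4 → best response Rest.
Fleet A against Moderate: payoffs 5, 8, 7 → best response Light.
Fleet A against Heavy: payoffs 2, 6, 4 → best response Light.
Fleet B against Rest: payoffs 3, 5, 9 → best response Heavy.
Fleet B against Light: payoffs 9, 3, 6 → best response Light.
Fleet B against Moderate: payoffs 3, 1, 2 → best response Light.
No profile is a mutual best response for all players.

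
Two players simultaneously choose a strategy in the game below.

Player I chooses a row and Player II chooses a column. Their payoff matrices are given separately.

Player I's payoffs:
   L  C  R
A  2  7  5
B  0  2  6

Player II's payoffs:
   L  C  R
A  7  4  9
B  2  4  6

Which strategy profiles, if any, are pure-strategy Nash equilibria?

Pure NE: (B, R)

(A, L): Player II can switch to R (7 → 9). Not NE.
(A, C): Player II can switch to L (4 → 7). Not NE.
(A, R): Player I can switch to B (5 → 6). Not NE.
(B, L): Player I can switch to A (0 → 2). Not NE.
(B, C): Player I can switch to A (2 → 7). Not NE.
(B, R): Player I gets 6, best alternative 5; Player II gets 6, best alternative 4. No profitable deviation — NE.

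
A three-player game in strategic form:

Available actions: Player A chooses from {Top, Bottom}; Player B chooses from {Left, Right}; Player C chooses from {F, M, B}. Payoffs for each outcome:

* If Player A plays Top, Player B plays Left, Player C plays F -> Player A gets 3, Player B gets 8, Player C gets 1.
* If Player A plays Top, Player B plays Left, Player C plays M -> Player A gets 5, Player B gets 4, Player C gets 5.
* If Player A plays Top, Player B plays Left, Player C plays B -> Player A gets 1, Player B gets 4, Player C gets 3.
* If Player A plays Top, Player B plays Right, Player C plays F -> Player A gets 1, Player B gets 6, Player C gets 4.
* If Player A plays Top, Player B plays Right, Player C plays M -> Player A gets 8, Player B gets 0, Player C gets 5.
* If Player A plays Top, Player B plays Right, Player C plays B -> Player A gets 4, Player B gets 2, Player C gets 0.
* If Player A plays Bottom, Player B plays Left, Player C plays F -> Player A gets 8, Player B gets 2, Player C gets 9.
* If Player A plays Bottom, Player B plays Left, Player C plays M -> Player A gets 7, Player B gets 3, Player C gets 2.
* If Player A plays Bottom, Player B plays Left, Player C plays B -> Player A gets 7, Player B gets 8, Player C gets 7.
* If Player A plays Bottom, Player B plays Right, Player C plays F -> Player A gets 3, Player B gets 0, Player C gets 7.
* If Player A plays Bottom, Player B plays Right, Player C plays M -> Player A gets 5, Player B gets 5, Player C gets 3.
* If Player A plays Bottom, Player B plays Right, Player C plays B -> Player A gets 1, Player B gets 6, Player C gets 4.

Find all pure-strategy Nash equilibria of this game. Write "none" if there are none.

(Bottom, Left, F)

For each player, find the best response to each opponent profile; mutual best responses are the pure NE.
Player A against (Left, F): payoffs 3, 8 → best response Bottom.
Player A against (Left, M): payoffs 5, 7 → best response Bottom.
Player A against (Left, B): payoffs 1, 7 → best response Bottom.
Player A against (Right, F): payoffs 1, 3 → best response Bottom.
Player A against (Right, M): payoffs 8, 5 → best response Top.
Player A against (Right, B): payoffs 4, 1 → best response Top.
Player B against (Top, F): payoffs 8, 6 → best response Left.
Player B against (Top, M): payoffs 4, 0 → best response Left.
Player B against (Top, B): payoffs 4, 2 → best response Left.
Player B against (Bottom, F): payoffs 2, 0 → best response Left.
Player B against (Bottom, M): payoffs 3, 5 → best response Right.
Player B against (Bottom, B): payoffs 8, 6 → best response Left.
Player C against (Top, Left): payoffs 1, 5, 3 → best response M.
Player C against (Top, Right): payoffs 4, 5, 0 → best response M.
Player C against (Bottom, Left): payoffs 9, 2, 7 → best response F.
Player C against (Bottom, Right): payoffs 7, 3, 4 → best response F.
Mutual best responses: (Bottom, Left, F).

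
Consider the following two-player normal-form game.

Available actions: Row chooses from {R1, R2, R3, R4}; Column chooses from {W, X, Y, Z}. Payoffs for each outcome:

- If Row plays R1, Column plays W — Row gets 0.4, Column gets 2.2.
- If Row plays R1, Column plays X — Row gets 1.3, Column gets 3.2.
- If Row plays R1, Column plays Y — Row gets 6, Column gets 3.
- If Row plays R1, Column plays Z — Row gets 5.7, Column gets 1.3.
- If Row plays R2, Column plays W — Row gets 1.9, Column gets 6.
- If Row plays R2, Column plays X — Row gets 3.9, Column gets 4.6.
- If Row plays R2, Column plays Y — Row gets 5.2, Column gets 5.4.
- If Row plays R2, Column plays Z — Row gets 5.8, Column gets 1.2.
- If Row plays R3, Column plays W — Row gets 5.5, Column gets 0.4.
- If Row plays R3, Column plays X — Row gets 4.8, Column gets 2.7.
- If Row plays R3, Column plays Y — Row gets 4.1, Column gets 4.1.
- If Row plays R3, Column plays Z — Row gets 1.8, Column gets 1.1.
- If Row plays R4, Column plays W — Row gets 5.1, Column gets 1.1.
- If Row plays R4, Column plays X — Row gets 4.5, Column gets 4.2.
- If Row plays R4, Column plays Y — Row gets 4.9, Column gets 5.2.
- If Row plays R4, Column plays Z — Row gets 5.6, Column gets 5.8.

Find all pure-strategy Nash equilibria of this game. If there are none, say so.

This game has no pure Nash equilibrium.

For each strategy profile, look for a profitable unilateral deviation.
(R1, W): Row can switch to R2 (0.4 → 1.9). Not NE.
(R1, X): Row can switch to R2 (1.3 → 3.9). Not NE.
(R1, Y): Column can switch to X (3 → 3.2). Not NE.
(R1, Z): Row can switch to R2 (5.7 → 5.8). Not NE.
(R2, W): Row can switch to R3 (1.9 → 5.5). Not NE.
(R2, X): Row can switch to R3 (3.9 → 4.8). Not NE.
(The remaining 10 profiles each have a profitable deviation by the same check.)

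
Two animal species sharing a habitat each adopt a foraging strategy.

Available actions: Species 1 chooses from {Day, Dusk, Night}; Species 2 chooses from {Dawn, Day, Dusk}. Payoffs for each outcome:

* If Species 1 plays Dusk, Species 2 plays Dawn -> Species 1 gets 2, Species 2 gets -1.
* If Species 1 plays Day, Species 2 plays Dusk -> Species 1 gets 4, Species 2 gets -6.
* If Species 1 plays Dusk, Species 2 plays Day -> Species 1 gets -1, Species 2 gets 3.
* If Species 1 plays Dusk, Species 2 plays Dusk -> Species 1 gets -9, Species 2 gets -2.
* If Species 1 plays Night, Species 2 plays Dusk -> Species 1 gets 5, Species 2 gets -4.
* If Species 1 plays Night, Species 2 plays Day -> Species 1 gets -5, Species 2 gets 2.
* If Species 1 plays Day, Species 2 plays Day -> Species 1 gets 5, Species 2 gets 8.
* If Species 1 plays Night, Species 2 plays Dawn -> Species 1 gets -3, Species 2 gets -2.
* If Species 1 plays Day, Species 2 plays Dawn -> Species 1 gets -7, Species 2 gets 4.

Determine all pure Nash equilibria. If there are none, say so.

(Day, Dawn): Species 1 can switch to Dusk (-7 → 2). Not NE.
(Day, Day): Species 1 gets 5, best alternative -1; Species 2 gets 8, best alternative 4. No profitable deviation — NE.
(Day, Dusk): Species 1 can switch to Night (4 → 5). Not NE.
(Dusk, Dawn): Species 2 can switch to Day (-1 → 3). Not NE.
(Dusk, Day): Species 1 can switch to Day (-1 → 5). Not NE.
(Dusk, Dusk): Species 1 can switch to Day (-9 → 4). Not NE.
(Night, Dawn): Species 1 can switch to Dusk (-3 → 2). Not NE.
(Night, Day): Species 1 can switch to Day (-5 → 5). Not NE.
(Night, Dusk): Species 2 can switch to Dawn (-4 → -2). Not NE.

(Day, Day)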